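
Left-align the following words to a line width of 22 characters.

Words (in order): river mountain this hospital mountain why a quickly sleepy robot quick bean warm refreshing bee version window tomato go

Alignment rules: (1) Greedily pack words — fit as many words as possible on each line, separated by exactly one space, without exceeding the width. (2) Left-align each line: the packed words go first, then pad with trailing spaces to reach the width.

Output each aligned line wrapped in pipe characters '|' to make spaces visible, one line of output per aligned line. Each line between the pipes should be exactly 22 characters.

Line 1: ['river', 'mountain', 'this'] (min_width=19, slack=3)
Line 2: ['hospital', 'mountain', 'why'] (min_width=21, slack=1)
Line 3: ['a', 'quickly', 'sleepy', 'robot'] (min_width=22, slack=0)
Line 4: ['quick', 'bean', 'warm'] (min_width=15, slack=7)
Line 5: ['refreshing', 'bee', 'version'] (min_width=22, slack=0)
Line 6: ['window', 'tomato', 'go'] (min_width=16, slack=6)

Answer: |river mountain this   |
|hospital mountain why |
|a quickly sleepy robot|
|quick bean warm       |
|refreshing bee version|
|window tomato go      |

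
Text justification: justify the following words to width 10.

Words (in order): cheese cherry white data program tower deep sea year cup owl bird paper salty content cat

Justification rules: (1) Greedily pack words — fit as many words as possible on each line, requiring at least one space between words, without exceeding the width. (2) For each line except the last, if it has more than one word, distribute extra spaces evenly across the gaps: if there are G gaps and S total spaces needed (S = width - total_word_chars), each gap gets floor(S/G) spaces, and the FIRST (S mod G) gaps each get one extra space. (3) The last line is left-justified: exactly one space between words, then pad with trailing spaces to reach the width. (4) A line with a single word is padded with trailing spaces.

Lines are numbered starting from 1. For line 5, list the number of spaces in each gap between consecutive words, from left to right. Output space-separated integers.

Line 1: ['cheese'] (min_width=6, slack=4)
Line 2: ['cherry'] (min_width=6, slack=4)
Line 3: ['white', 'data'] (min_width=10, slack=0)
Line 4: ['program'] (min_width=7, slack=3)
Line 5: ['tower', 'deep'] (min_width=10, slack=0)
Line 6: ['sea', 'year'] (min_width=8, slack=2)
Line 7: ['cup', 'owl'] (min_width=7, slack=3)
Line 8: ['bird', 'paper'] (min_width=10, slack=0)
Line 9: ['salty'] (min_width=5, slack=5)
Line 10: ['content'] (min_width=7, slack=3)
Line 11: ['cat'] (min_width=3, slack=7)

Answer: 1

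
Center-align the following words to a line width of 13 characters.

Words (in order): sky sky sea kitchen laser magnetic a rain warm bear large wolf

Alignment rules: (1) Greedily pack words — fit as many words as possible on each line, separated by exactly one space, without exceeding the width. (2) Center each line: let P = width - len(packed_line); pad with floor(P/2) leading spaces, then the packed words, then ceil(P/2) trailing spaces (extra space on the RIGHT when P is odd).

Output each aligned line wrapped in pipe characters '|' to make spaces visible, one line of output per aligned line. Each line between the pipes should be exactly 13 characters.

Line 1: ['sky', 'sky', 'sea'] (min_width=11, slack=2)
Line 2: ['kitchen', 'laser'] (min_width=13, slack=0)
Line 3: ['magnetic', 'a'] (min_width=10, slack=3)
Line 4: ['rain', 'warm'] (min_width=9, slack=4)
Line 5: ['bear', 'large'] (min_width=10, slack=3)
Line 6: ['wolf'] (min_width=4, slack=9)

Answer: | sky sky sea |
|kitchen laser|
| magnetic a  |
|  rain warm  |
| bear large  |
|    wolf     |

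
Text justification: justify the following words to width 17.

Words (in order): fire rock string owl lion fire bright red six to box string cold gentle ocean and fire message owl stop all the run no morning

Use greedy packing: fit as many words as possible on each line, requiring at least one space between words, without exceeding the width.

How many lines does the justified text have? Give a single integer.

Answer: 8

Derivation:
Line 1: ['fire', 'rock', 'string'] (min_width=16, slack=1)
Line 2: ['owl', 'lion', 'fire'] (min_width=13, slack=4)
Line 3: ['bright', 'red', 'six', 'to'] (min_width=17, slack=0)
Line 4: ['box', 'string', 'cold'] (min_width=15, slack=2)
Line 5: ['gentle', 'ocean', 'and'] (min_width=16, slack=1)
Line 6: ['fire', 'message', 'owl'] (min_width=16, slack=1)
Line 7: ['stop', 'all', 'the', 'run'] (min_width=16, slack=1)
Line 8: ['no', 'morning'] (min_width=10, slack=7)
Total lines: 8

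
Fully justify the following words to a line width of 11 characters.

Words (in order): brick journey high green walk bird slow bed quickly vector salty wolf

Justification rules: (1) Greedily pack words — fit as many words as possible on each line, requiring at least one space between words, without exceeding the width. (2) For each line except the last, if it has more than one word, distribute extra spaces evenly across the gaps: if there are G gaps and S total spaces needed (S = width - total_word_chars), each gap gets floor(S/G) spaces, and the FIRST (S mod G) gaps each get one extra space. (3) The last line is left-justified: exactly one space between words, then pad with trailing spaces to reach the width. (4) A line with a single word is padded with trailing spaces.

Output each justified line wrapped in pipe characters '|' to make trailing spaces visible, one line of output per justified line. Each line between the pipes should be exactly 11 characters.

Line 1: ['brick'] (min_width=5, slack=6)
Line 2: ['journey'] (min_width=7, slack=4)
Line 3: ['high', 'green'] (min_width=10, slack=1)
Line 4: ['walk', 'bird'] (min_width=9, slack=2)
Line 5: ['slow', 'bed'] (min_width=8, slack=3)
Line 6: ['quickly'] (min_width=7, slack=4)
Line 7: ['vector'] (min_width=6, slack=5)
Line 8: ['salty', 'wolf'] (min_width=10, slack=1)

Answer: |brick      |
|journey    |
|high  green|
|walk   bird|
|slow    bed|
|quickly    |
|vector     |
|salty wolf |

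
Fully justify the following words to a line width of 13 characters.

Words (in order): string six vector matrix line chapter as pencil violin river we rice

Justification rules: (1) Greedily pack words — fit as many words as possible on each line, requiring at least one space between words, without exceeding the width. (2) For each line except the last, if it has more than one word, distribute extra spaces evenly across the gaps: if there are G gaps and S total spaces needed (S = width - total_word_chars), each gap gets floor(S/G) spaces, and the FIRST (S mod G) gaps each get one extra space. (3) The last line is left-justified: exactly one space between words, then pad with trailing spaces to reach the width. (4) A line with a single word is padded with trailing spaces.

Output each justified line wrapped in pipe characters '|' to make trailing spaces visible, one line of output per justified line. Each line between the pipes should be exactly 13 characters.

Answer: |string    six|
|vector matrix|
|line  chapter|
|as     pencil|
|violin  river|
|we rice      |

Derivation:
Line 1: ['string', 'six'] (min_width=10, slack=3)
Line 2: ['vector', 'matrix'] (min_width=13, slack=0)
Line 3: ['line', 'chapter'] (min_width=12, slack=1)
Line 4: ['as', 'pencil'] (min_width=9, slack=4)
Line 5: ['violin', 'river'] (min_width=12, slack=1)
Line 6: ['we', 'rice'] (min_width=7, slack=6)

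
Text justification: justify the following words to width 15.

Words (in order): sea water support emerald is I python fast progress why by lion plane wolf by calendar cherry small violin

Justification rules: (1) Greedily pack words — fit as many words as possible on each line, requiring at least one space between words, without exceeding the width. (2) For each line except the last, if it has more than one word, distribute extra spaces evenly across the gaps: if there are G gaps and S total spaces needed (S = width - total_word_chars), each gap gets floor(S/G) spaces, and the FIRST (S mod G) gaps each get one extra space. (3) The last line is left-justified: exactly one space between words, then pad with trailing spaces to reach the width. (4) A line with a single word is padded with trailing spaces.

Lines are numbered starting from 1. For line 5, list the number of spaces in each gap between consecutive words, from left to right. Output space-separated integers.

Answer: 3 3

Derivation:
Line 1: ['sea', 'water'] (min_width=9, slack=6)
Line 2: ['support', 'emerald'] (min_width=15, slack=0)
Line 3: ['is', 'I', 'python'] (min_width=11, slack=4)
Line 4: ['fast', 'progress'] (min_width=13, slack=2)
Line 5: ['why', 'by', 'lion'] (min_width=11, slack=4)
Line 6: ['plane', 'wolf', 'by'] (min_width=13, slack=2)
Line 7: ['calendar', 'cherry'] (min_width=15, slack=0)
Line 8: ['small', 'violin'] (min_width=12, slack=3)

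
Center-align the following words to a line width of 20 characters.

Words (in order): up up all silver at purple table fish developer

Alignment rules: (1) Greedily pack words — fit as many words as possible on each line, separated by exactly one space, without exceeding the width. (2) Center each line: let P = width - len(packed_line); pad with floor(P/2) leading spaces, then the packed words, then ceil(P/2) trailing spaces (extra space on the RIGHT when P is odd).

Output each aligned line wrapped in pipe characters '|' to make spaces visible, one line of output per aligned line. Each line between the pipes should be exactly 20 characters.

Line 1: ['up', 'up', 'all', 'silver', 'at'] (min_width=19, slack=1)
Line 2: ['purple', 'table', 'fish'] (min_width=17, slack=3)
Line 3: ['developer'] (min_width=9, slack=11)

Answer: |up up all silver at |
| purple table fish  |
|     developer      |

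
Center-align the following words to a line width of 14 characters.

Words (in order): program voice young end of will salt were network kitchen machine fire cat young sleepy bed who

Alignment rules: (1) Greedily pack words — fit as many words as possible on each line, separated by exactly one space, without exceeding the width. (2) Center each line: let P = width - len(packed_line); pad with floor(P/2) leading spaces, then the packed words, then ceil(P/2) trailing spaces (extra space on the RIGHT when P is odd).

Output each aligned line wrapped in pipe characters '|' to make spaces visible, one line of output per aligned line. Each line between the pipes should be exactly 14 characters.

Line 1: ['program', 'voice'] (min_width=13, slack=1)
Line 2: ['young', 'end', 'of'] (min_width=12, slack=2)
Line 3: ['will', 'salt', 'were'] (min_width=14, slack=0)
Line 4: ['network'] (min_width=7, slack=7)
Line 5: ['kitchen'] (min_width=7, slack=7)
Line 6: ['machine', 'fire'] (min_width=12, slack=2)
Line 7: ['cat', 'young'] (min_width=9, slack=5)
Line 8: ['sleepy', 'bed', 'who'] (min_width=14, slack=0)

Answer: |program voice |
| young end of |
|will salt were|
|   network    |
|   kitchen    |
| machine fire |
|  cat young   |
|sleepy bed who|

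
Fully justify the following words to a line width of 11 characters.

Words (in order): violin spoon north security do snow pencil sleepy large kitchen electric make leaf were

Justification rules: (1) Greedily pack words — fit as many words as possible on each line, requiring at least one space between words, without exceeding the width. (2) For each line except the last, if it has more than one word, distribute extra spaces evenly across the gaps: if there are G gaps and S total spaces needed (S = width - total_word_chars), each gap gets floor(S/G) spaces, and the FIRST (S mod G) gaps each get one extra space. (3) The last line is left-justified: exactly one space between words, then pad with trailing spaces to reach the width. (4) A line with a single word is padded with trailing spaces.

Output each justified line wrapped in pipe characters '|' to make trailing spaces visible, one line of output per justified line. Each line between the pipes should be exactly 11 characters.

Answer: |violin     |
|spoon north|
|security do|
|snow pencil|
|sleepy     |
|large      |
|kitchen    |
|electric   |
|make   leaf|
|were       |

Derivation:
Line 1: ['violin'] (min_width=6, slack=5)
Line 2: ['spoon', 'north'] (min_width=11, slack=0)
Line 3: ['security', 'do'] (min_width=11, slack=0)
Line 4: ['snow', 'pencil'] (min_width=11, slack=0)
Line 5: ['sleepy'] (min_width=6, slack=5)
Line 6: ['large'] (min_width=5, slack=6)
Line 7: ['kitchen'] (min_width=7, slack=4)
Line 8: ['electric'] (min_width=8, slack=3)
Line 9: ['make', 'leaf'] (min_width=9, slack=2)
Line 10: ['were'] (min_width=4, slack=7)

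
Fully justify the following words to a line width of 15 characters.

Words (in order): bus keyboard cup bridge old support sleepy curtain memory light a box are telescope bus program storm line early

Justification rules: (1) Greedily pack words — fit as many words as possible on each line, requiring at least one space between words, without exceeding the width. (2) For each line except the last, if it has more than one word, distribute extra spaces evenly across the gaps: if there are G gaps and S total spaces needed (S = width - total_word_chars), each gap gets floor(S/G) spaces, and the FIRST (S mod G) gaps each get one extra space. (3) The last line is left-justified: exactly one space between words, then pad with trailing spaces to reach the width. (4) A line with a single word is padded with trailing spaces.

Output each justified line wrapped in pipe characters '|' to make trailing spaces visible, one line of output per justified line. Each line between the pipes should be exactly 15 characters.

Answer: |bus    keyboard|
|cup  bridge old|
|support  sleepy|
|curtain  memory|
|light a box are|
|telescope   bus|
|program   storm|
|line early     |

Derivation:
Line 1: ['bus', 'keyboard'] (min_width=12, slack=3)
Line 2: ['cup', 'bridge', 'old'] (min_width=14, slack=1)
Line 3: ['support', 'sleepy'] (min_width=14, slack=1)
Line 4: ['curtain', 'memory'] (min_width=14, slack=1)
Line 5: ['light', 'a', 'box', 'are'] (min_width=15, slack=0)
Line 6: ['telescope', 'bus'] (min_width=13, slack=2)
Line 7: ['program', 'storm'] (min_width=13, slack=2)
Line 8: ['line', 'early'] (min_width=10, slack=5)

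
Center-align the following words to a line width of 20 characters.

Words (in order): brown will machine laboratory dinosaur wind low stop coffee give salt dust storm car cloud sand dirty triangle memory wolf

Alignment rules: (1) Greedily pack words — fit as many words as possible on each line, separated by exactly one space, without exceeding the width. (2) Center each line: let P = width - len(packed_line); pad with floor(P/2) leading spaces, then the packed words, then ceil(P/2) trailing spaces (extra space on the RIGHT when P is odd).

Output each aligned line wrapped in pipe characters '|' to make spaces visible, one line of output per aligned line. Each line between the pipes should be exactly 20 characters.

Line 1: ['brown', 'will', 'machine'] (min_width=18, slack=2)
Line 2: ['laboratory', 'dinosaur'] (min_width=19, slack=1)
Line 3: ['wind', 'low', 'stop', 'coffee'] (min_width=20, slack=0)
Line 4: ['give', 'salt', 'dust', 'storm'] (min_width=20, slack=0)
Line 5: ['car', 'cloud', 'sand', 'dirty'] (min_width=20, slack=0)
Line 6: ['triangle', 'memory', 'wolf'] (min_width=20, slack=0)

Answer: | brown will machine |
|laboratory dinosaur |
|wind low stop coffee|
|give salt dust storm|
|car cloud sand dirty|
|triangle memory wolf|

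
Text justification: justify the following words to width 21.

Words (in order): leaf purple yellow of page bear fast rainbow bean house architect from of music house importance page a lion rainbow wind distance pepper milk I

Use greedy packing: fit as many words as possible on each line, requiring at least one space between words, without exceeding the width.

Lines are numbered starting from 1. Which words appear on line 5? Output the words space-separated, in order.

Line 1: ['leaf', 'purple', 'yellow', 'of'] (min_width=21, slack=0)
Line 2: ['page', 'bear', 'fast'] (min_width=14, slack=7)
Line 3: ['rainbow', 'bean', 'house'] (min_width=18, slack=3)
Line 4: ['architect', 'from', 'of'] (min_width=17, slack=4)
Line 5: ['music', 'house'] (min_width=11, slack=10)
Line 6: ['importance', 'page', 'a'] (min_width=17, slack=4)
Line 7: ['lion', 'rainbow', 'wind'] (min_width=17, slack=4)
Line 8: ['distance', 'pepper', 'milk'] (min_width=20, slack=1)
Line 9: ['I'] (min_width=1, slack=20)

Answer: music house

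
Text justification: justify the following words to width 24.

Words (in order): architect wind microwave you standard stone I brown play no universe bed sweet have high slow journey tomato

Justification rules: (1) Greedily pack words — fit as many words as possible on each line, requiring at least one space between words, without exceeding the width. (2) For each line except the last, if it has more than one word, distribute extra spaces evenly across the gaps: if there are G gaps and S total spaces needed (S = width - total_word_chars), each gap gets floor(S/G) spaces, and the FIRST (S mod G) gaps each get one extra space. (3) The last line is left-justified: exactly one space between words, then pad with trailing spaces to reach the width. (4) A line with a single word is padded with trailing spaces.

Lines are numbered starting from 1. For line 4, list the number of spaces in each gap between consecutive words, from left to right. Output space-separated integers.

Answer: 1 1 1 1

Derivation:
Line 1: ['architect', 'wind', 'microwave'] (min_width=24, slack=0)
Line 2: ['you', 'standard', 'stone', 'I'] (min_width=20, slack=4)
Line 3: ['brown', 'play', 'no', 'universe'] (min_width=22, slack=2)
Line 4: ['bed', 'sweet', 'have', 'high', 'slow'] (min_width=24, slack=0)
Line 5: ['journey', 'tomato'] (min_width=14, slack=10)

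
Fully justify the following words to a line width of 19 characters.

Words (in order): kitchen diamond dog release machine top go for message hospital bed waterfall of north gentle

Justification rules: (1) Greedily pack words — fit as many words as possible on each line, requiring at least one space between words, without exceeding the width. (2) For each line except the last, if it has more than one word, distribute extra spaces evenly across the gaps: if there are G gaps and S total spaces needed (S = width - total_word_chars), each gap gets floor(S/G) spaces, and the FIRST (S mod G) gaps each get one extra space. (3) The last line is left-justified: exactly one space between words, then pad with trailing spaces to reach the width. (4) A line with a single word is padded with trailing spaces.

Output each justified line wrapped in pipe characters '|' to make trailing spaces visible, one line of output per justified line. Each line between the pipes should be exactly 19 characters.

Line 1: ['kitchen', 'diamond', 'dog'] (min_width=19, slack=0)
Line 2: ['release', 'machine', 'top'] (min_width=19, slack=0)
Line 3: ['go', 'for', 'message'] (min_width=14, slack=5)
Line 4: ['hospital', 'bed'] (min_width=12, slack=7)
Line 5: ['waterfall', 'of', 'north'] (min_width=18, slack=1)
Line 6: ['gentle'] (min_width=6, slack=13)

Answer: |kitchen diamond dog|
|release machine top|
|go    for   message|
|hospital        bed|
|waterfall  of north|
|gentle             |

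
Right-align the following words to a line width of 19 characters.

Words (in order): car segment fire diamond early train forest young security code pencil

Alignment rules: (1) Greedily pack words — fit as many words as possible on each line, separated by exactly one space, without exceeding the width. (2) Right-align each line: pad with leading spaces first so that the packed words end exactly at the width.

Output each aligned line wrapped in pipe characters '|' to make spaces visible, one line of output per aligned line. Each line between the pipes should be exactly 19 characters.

Line 1: ['car', 'segment', 'fire'] (min_width=16, slack=3)
Line 2: ['diamond', 'early', 'train'] (min_width=19, slack=0)
Line 3: ['forest', 'young'] (min_width=12, slack=7)
Line 4: ['security', 'code'] (min_width=13, slack=6)
Line 5: ['pencil'] (min_width=6, slack=13)

Answer: |   car segment fire|
|diamond early train|
|       forest young|
|      security code|
|             pencil|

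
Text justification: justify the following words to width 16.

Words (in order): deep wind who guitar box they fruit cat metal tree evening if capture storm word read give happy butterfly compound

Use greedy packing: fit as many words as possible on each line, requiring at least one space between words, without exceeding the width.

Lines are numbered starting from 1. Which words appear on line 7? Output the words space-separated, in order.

Line 1: ['deep', 'wind', 'who'] (min_width=13, slack=3)
Line 2: ['guitar', 'box', 'they'] (min_width=15, slack=1)
Line 3: ['fruit', 'cat', 'metal'] (min_width=15, slack=1)
Line 4: ['tree', 'evening', 'if'] (min_width=15, slack=1)
Line 5: ['capture', 'storm'] (min_width=13, slack=3)
Line 6: ['word', 'read', 'give'] (min_width=14, slack=2)
Line 7: ['happy', 'butterfly'] (min_width=15, slack=1)
Line 8: ['compound'] (min_width=8, slack=8)

Answer: happy butterfly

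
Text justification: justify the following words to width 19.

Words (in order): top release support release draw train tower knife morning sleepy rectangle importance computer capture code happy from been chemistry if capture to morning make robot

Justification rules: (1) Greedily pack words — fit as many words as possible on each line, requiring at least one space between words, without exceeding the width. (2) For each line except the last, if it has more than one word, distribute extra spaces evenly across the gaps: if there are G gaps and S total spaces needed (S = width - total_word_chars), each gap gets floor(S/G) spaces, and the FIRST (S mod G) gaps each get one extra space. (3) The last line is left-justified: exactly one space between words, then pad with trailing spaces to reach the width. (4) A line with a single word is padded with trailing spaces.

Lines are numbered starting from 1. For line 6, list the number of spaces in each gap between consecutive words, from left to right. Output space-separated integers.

Answer: 2 1

Derivation:
Line 1: ['top', 'release', 'support'] (min_width=19, slack=0)
Line 2: ['release', 'draw', 'train'] (min_width=18, slack=1)
Line 3: ['tower', 'knife', 'morning'] (min_width=19, slack=0)
Line 4: ['sleepy', 'rectangle'] (min_width=16, slack=3)
Line 5: ['importance', 'computer'] (min_width=19, slack=0)
Line 6: ['capture', 'code', 'happy'] (min_width=18, slack=1)
Line 7: ['from', 'been', 'chemistry'] (min_width=19, slack=0)
Line 8: ['if', 'capture', 'to'] (min_width=13, slack=6)
Line 9: ['morning', 'make', 'robot'] (min_width=18, slack=1)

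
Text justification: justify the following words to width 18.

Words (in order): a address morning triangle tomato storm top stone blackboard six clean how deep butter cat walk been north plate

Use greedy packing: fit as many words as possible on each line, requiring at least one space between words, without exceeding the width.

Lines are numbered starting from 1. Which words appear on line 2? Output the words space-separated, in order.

Line 1: ['a', 'address', 'morning'] (min_width=17, slack=1)
Line 2: ['triangle', 'tomato'] (min_width=15, slack=3)
Line 3: ['storm', 'top', 'stone'] (min_width=15, slack=3)
Line 4: ['blackboard', 'six'] (min_width=14, slack=4)
Line 5: ['clean', 'how', 'deep'] (min_width=14, slack=4)
Line 6: ['butter', 'cat', 'walk'] (min_width=15, slack=3)
Line 7: ['been', 'north', 'plate'] (min_width=16, slack=2)

Answer: triangle tomato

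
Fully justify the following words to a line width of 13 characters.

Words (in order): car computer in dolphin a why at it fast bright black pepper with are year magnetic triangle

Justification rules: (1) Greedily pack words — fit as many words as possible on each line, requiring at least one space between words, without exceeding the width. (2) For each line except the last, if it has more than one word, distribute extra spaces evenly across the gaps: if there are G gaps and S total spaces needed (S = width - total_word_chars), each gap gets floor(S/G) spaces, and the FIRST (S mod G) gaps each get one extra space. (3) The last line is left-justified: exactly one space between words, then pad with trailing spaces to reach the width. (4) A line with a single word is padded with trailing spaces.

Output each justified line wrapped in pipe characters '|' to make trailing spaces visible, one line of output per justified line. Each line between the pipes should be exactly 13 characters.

Answer: |car  computer|
|in  dolphin a|
|why   at   it|
|fast   bright|
|black  pepper|
|with are year|
|magnetic     |
|triangle     |

Derivation:
Line 1: ['car', 'computer'] (min_width=12, slack=1)
Line 2: ['in', 'dolphin', 'a'] (min_width=12, slack=1)
Line 3: ['why', 'at', 'it'] (min_width=9, slack=4)
Line 4: ['fast', 'bright'] (min_width=11, slack=2)
Line 5: ['black', 'pepper'] (min_width=12, slack=1)
Line 6: ['with', 'are', 'year'] (min_width=13, slack=0)
Line 7: ['magnetic'] (min_width=8, slack=5)
Line 8: ['triangle'] (min_width=8, slack=5)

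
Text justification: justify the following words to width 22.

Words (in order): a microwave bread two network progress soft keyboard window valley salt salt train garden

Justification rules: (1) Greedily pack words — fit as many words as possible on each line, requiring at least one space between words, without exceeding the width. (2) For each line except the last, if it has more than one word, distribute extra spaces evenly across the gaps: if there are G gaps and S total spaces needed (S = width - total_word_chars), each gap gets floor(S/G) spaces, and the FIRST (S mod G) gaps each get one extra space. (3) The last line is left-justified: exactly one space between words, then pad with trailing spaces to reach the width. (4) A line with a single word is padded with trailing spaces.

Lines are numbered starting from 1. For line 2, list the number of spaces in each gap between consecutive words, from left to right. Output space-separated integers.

Answer: 2 1

Derivation:
Line 1: ['a', 'microwave', 'bread', 'two'] (min_width=21, slack=1)
Line 2: ['network', 'progress', 'soft'] (min_width=21, slack=1)
Line 3: ['keyboard', 'window', 'valley'] (min_width=22, slack=0)
Line 4: ['salt', 'salt', 'train', 'garden'] (min_width=22, slack=0)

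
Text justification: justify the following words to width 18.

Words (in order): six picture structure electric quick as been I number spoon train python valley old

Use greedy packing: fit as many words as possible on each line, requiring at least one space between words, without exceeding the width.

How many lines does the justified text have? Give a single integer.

Answer: 5

Derivation:
Line 1: ['six', 'picture'] (min_width=11, slack=7)
Line 2: ['structure', 'electric'] (min_width=18, slack=0)
Line 3: ['quick', 'as', 'been', 'I'] (min_width=15, slack=3)
Line 4: ['number', 'spoon', 'train'] (min_width=18, slack=0)
Line 5: ['python', 'valley', 'old'] (min_width=17, slack=1)
Total lines: 5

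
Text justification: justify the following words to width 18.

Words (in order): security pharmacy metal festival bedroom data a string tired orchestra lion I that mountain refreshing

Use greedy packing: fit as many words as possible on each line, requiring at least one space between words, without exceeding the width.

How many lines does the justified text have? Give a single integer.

Line 1: ['security', 'pharmacy'] (min_width=17, slack=1)
Line 2: ['metal', 'festival'] (min_width=14, slack=4)
Line 3: ['bedroom', 'data', 'a'] (min_width=14, slack=4)
Line 4: ['string', 'tired'] (min_width=12, slack=6)
Line 5: ['orchestra', 'lion', 'I'] (min_width=16, slack=2)
Line 6: ['that', 'mountain'] (min_width=13, slack=5)
Line 7: ['refreshing'] (min_width=10, slack=8)
Total lines: 7

Answer: 7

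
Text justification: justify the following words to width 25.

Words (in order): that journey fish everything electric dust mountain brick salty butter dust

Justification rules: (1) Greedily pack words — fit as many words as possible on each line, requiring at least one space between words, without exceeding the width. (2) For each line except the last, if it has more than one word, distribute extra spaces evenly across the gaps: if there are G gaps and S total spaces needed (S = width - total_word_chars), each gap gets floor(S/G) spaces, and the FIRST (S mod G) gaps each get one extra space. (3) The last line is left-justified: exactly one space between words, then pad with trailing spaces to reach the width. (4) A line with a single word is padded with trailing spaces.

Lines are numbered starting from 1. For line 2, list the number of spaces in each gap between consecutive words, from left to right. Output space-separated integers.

Line 1: ['that', 'journey', 'fish'] (min_width=17, slack=8)
Line 2: ['everything', 'electric', 'dust'] (min_width=24, slack=1)
Line 3: ['mountain', 'brick', 'salty'] (min_width=20, slack=5)
Line 4: ['butter', 'dust'] (min_width=11, slack=14)

Answer: 2 1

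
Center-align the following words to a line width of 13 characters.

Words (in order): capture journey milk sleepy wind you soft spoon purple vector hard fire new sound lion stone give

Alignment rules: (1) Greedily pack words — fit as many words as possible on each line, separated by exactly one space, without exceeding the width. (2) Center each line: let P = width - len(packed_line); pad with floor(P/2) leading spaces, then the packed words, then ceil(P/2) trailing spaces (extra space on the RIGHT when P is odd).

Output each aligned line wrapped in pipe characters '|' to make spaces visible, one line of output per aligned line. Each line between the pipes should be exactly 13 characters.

Line 1: ['capture'] (min_width=7, slack=6)
Line 2: ['journey', 'milk'] (min_width=12, slack=1)
Line 3: ['sleepy', 'wind'] (min_width=11, slack=2)
Line 4: ['you', 'soft'] (min_width=8, slack=5)
Line 5: ['spoon', 'purple'] (min_width=12, slack=1)
Line 6: ['vector', 'hard'] (min_width=11, slack=2)
Line 7: ['fire', 'new'] (min_width=8, slack=5)
Line 8: ['sound', 'lion'] (min_width=10, slack=3)
Line 9: ['stone', 'give'] (min_width=10, slack=3)

Answer: |   capture   |
|journey milk |
| sleepy wind |
|  you soft   |
|spoon purple |
| vector hard |
|  fire new   |
| sound lion  |
| stone give  |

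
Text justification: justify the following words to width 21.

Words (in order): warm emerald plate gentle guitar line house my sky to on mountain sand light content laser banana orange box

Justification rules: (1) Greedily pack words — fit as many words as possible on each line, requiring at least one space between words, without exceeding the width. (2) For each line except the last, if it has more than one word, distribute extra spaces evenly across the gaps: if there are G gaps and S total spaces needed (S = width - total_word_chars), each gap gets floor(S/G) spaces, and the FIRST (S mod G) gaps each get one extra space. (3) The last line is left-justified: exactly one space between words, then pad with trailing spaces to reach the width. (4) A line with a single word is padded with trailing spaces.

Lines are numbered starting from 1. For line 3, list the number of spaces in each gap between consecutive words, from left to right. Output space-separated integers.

Line 1: ['warm', 'emerald', 'plate'] (min_width=18, slack=3)
Line 2: ['gentle', 'guitar', 'line'] (min_width=18, slack=3)
Line 3: ['house', 'my', 'sky', 'to', 'on'] (min_width=18, slack=3)
Line 4: ['mountain', 'sand', 'light'] (min_width=19, slack=2)
Line 5: ['content', 'laser', 'banana'] (min_width=20, slack=1)
Line 6: ['orange', 'box'] (min_width=10, slack=11)

Answer: 2 2 2 1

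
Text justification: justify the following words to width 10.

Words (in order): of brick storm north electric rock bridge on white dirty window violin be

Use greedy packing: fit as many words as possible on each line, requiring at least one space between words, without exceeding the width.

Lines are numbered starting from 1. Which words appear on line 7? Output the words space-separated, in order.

Answer: white

Derivation:
Line 1: ['of', 'brick'] (min_width=8, slack=2)
Line 2: ['storm'] (min_width=5, slack=5)
Line 3: ['north'] (min_width=5, slack=5)
Line 4: ['electric'] (min_width=8, slack=2)
Line 5: ['rock'] (min_width=4, slack=6)
Line 6: ['bridge', 'on'] (min_width=9, slack=1)
Line 7: ['white'] (min_width=5, slack=5)
Line 8: ['dirty'] (min_width=5, slack=5)
Line 9: ['window'] (min_width=6, slack=4)
Line 10: ['violin', 'be'] (min_width=9, slack=1)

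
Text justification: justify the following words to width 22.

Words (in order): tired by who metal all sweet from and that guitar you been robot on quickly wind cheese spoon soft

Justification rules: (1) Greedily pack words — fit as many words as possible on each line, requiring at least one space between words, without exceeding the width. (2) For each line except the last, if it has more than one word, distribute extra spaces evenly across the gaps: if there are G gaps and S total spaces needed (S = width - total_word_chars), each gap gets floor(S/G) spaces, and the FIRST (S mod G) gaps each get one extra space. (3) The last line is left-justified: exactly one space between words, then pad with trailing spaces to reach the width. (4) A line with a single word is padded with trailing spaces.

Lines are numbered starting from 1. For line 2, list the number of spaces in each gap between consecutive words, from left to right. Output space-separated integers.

Line 1: ['tired', 'by', 'who', 'metal', 'all'] (min_width=22, slack=0)
Line 2: ['sweet', 'from', 'and', 'that'] (min_width=19, slack=3)
Line 3: ['guitar', 'you', 'been', 'robot'] (min_width=21, slack=1)
Line 4: ['on', 'quickly', 'wind', 'cheese'] (min_width=22, slack=0)
Line 5: ['spoon', 'soft'] (min_width=10, slack=12)

Answer: 2 2 2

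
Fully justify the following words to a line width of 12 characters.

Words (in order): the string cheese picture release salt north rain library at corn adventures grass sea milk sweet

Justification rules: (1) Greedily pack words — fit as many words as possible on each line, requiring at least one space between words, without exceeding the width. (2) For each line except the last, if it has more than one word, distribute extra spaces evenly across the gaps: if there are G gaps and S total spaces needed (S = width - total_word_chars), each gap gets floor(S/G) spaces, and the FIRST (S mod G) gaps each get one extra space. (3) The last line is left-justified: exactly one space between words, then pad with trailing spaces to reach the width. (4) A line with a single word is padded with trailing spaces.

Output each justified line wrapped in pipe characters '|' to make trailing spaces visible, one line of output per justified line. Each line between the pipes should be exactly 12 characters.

Line 1: ['the', 'string'] (min_width=10, slack=2)
Line 2: ['cheese'] (min_width=6, slack=6)
Line 3: ['picture'] (min_width=7, slack=5)
Line 4: ['release', 'salt'] (min_width=12, slack=0)
Line 5: ['north', 'rain'] (min_width=10, slack=2)
Line 6: ['library', 'at'] (min_width=10, slack=2)
Line 7: ['corn'] (min_width=4, slack=8)
Line 8: ['adventures'] (min_width=10, slack=2)
Line 9: ['grass', 'sea'] (min_width=9, slack=3)
Line 10: ['milk', 'sweet'] (min_width=10, slack=2)

Answer: |the   string|
|cheese      |
|picture     |
|release salt|
|north   rain|
|library   at|
|corn        |
|adventures  |
|grass    sea|
|milk sweet  |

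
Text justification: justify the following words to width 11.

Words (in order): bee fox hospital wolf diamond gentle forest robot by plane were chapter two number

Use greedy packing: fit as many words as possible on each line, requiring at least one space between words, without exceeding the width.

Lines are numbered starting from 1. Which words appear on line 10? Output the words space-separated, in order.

Answer: number

Derivation:
Line 1: ['bee', 'fox'] (min_width=7, slack=4)
Line 2: ['hospital'] (min_width=8, slack=3)
Line 3: ['wolf'] (min_width=4, slack=7)
Line 4: ['diamond'] (min_width=7, slack=4)
Line 5: ['gentle'] (min_width=6, slack=5)
Line 6: ['forest'] (min_width=6, slack=5)
Line 7: ['robot', 'by'] (min_width=8, slack=3)
Line 8: ['plane', 'were'] (min_width=10, slack=1)
Line 9: ['chapter', 'two'] (min_width=11, slack=0)
Line 10: ['number'] (min_width=6, slack=5)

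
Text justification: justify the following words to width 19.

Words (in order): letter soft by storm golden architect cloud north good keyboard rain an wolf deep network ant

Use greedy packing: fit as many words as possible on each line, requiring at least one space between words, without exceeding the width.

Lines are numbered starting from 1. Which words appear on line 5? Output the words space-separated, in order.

Answer: rain an wolf deep

Derivation:
Line 1: ['letter', 'soft', 'by'] (min_width=14, slack=5)
Line 2: ['storm', 'golden'] (min_width=12, slack=7)
Line 3: ['architect', 'cloud'] (min_width=15, slack=4)
Line 4: ['north', 'good', 'keyboard'] (min_width=19, slack=0)
Line 5: ['rain', 'an', 'wolf', 'deep'] (min_width=17, slack=2)
Line 6: ['network', 'ant'] (min_width=11, slack=8)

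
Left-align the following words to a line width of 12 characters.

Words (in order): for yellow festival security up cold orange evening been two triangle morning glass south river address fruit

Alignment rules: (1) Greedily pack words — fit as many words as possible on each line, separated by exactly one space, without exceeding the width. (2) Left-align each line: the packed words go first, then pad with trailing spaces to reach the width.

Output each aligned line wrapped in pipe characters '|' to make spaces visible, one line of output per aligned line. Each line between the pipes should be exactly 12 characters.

Answer: |for yellow  |
|festival    |
|security up |
|cold orange |
|evening been|
|two triangle|
|morning     |
|glass south |
|river       |
|address     |
|fruit       |

Derivation:
Line 1: ['for', 'yellow'] (min_width=10, slack=2)
Line 2: ['festival'] (min_width=8, slack=4)
Line 3: ['security', 'up'] (min_width=11, slack=1)
Line 4: ['cold', 'orange'] (min_width=11, slack=1)
Line 5: ['evening', 'been'] (min_width=12, slack=0)
Line 6: ['two', 'triangle'] (min_width=12, slack=0)
Line 7: ['morning'] (min_width=7, slack=5)
Line 8: ['glass', 'south'] (min_width=11, slack=1)
Line 9: ['river'] (min_width=5, slack=7)
Line 10: ['address'] (min_width=7, slack=5)
Line 11: ['fruit'] (min_width=5, slack=7)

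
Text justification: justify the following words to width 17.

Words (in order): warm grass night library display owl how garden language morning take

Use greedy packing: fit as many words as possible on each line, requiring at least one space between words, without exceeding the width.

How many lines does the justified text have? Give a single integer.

Line 1: ['warm', 'grass', 'night'] (min_width=16, slack=1)
Line 2: ['library', 'display'] (min_width=15, slack=2)
Line 3: ['owl', 'how', 'garden'] (min_width=14, slack=3)
Line 4: ['language', 'morning'] (min_width=16, slack=1)
Line 5: ['take'] (min_width=4, slack=13)
Total lines: 5

Answer: 5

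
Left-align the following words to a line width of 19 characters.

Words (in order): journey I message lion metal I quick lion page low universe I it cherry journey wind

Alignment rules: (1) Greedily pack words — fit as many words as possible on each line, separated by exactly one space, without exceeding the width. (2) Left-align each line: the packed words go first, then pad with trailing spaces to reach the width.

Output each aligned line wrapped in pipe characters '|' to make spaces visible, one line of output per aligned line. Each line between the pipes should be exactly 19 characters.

Answer: |journey I message  |
|lion metal I quick |
|lion page low      |
|universe I it      |
|cherry journey wind|

Derivation:
Line 1: ['journey', 'I', 'message'] (min_width=17, slack=2)
Line 2: ['lion', 'metal', 'I', 'quick'] (min_width=18, slack=1)
Line 3: ['lion', 'page', 'low'] (min_width=13, slack=6)
Line 4: ['universe', 'I', 'it'] (min_width=13, slack=6)
Line 5: ['cherry', 'journey', 'wind'] (min_width=19, slack=0)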